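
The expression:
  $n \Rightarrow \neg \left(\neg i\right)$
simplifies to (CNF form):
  $i \vee \neg n$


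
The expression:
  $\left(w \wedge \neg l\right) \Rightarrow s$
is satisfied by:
  {l: True, s: True, w: False}
  {l: True, w: False, s: False}
  {s: True, w: False, l: False}
  {s: False, w: False, l: False}
  {l: True, s: True, w: True}
  {l: True, w: True, s: False}
  {s: True, w: True, l: False}


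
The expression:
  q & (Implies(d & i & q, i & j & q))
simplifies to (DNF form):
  (j & q) | (q & ~d) | (q & ~i)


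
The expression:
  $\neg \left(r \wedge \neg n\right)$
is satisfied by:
  {n: True, r: False}
  {r: False, n: False}
  {r: True, n: True}


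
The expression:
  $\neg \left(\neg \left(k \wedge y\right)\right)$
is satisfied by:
  {y: True, k: True}


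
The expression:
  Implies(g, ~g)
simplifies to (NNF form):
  ~g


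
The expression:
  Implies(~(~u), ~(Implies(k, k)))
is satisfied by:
  {u: False}


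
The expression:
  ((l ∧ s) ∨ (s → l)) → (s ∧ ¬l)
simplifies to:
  s ∧ ¬l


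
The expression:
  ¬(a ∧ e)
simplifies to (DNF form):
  ¬a ∨ ¬e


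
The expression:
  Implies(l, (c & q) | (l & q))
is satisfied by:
  {q: True, l: False}
  {l: False, q: False}
  {l: True, q: True}


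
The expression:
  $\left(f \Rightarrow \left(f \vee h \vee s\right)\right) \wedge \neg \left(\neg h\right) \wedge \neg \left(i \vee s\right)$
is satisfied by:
  {h: True, i: False, s: False}


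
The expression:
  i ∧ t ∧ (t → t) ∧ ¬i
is never true.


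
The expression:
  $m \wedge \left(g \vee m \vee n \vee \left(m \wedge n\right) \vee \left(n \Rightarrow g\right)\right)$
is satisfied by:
  {m: True}


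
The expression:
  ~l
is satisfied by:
  {l: False}


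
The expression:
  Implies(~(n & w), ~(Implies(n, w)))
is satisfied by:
  {n: True}


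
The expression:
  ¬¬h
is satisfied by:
  {h: True}


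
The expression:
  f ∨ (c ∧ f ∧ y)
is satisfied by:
  {f: True}


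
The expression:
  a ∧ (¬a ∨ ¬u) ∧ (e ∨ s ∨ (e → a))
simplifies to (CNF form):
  a ∧ ¬u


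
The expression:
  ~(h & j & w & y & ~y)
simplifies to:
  True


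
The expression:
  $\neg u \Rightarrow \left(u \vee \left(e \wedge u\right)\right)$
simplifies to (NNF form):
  $u$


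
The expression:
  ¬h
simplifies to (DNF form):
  ¬h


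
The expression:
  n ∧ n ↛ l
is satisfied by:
  {n: True, l: False}


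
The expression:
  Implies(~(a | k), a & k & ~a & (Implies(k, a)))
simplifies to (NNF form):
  a | k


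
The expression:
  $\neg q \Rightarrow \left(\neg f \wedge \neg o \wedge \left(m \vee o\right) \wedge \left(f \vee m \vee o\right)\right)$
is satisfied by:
  {q: True, m: True, o: False, f: False}
  {q: True, o: False, f: False, m: False}
  {q: True, m: True, f: True, o: False}
  {q: True, f: True, o: False, m: False}
  {q: True, m: True, o: True, f: False}
  {q: True, o: True, f: False, m: False}
  {q: True, m: True, f: True, o: True}
  {q: True, f: True, o: True, m: False}
  {m: True, o: False, f: False, q: False}


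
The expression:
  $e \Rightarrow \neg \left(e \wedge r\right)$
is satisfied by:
  {e: False, r: False}
  {r: True, e: False}
  {e: True, r: False}


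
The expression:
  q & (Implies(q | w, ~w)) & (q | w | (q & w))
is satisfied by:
  {q: True, w: False}


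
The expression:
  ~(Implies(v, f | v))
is never true.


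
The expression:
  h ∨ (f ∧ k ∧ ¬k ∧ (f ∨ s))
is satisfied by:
  {h: True}


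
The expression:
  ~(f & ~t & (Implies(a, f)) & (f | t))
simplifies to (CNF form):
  t | ~f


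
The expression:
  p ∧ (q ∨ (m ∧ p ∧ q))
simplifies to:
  p ∧ q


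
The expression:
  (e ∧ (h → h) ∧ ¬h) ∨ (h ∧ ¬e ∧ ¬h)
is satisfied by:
  {e: True, h: False}


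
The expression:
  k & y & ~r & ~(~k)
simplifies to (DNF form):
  k & y & ~r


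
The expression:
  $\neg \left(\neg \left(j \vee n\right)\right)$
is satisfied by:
  {n: True, j: True}
  {n: True, j: False}
  {j: True, n: False}


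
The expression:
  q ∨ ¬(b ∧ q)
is always true.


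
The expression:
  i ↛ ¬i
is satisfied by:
  {i: True}


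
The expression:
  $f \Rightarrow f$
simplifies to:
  $\text{True}$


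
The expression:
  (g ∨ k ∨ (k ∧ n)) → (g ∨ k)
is always true.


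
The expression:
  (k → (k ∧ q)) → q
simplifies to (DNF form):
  k ∨ q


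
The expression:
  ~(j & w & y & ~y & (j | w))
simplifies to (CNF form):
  True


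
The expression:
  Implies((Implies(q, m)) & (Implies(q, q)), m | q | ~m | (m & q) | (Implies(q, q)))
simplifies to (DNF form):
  True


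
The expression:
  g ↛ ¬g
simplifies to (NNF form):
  g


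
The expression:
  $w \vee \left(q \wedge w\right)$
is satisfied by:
  {w: True}


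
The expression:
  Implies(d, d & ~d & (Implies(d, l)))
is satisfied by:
  {d: False}


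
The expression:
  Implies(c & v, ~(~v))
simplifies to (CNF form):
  True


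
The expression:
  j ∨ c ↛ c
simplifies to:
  j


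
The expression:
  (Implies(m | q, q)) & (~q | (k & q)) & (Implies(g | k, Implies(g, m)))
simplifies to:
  (k | ~q) & (m | ~g) & (q | ~m)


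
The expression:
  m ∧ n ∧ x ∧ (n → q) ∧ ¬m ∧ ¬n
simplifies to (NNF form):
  False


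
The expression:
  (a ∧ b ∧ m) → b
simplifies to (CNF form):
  True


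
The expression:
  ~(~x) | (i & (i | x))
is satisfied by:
  {i: True, x: True}
  {i: True, x: False}
  {x: True, i: False}


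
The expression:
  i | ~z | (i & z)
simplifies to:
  i | ~z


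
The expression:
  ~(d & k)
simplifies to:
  ~d | ~k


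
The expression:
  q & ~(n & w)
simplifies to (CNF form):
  q & (~n | ~w)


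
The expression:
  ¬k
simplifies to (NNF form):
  ¬k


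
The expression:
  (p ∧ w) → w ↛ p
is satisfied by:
  {p: False, w: False}
  {w: True, p: False}
  {p: True, w: False}


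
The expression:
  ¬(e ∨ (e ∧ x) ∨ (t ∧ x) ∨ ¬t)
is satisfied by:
  {t: True, x: False, e: False}


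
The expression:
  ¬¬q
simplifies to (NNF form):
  q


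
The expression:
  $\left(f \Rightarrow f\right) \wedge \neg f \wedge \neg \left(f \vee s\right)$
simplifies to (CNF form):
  $\neg f \wedge \neg s$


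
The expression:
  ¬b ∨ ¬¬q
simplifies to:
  q ∨ ¬b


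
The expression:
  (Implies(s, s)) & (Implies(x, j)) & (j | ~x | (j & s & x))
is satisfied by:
  {j: True, x: False}
  {x: False, j: False}
  {x: True, j: True}


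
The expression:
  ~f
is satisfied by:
  {f: False}


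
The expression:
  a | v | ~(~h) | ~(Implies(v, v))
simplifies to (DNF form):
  a | h | v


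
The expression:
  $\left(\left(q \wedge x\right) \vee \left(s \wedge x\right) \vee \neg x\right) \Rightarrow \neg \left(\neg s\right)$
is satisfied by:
  {s: True, x: True, q: False}
  {s: True, x: False, q: False}
  {q: True, s: True, x: True}
  {q: True, s: True, x: False}
  {x: True, q: False, s: False}


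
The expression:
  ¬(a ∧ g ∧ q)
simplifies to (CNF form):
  ¬a ∨ ¬g ∨ ¬q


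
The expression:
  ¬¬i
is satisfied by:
  {i: True}


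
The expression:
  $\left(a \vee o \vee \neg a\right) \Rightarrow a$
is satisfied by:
  {a: True}


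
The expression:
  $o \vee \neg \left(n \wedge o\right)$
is always true.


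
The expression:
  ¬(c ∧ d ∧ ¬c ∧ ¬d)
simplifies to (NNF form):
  True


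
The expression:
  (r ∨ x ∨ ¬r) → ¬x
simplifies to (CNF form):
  ¬x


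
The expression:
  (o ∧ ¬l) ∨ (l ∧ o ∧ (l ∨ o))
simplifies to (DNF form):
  o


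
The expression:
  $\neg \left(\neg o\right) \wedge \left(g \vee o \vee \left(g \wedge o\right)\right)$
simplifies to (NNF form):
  $o$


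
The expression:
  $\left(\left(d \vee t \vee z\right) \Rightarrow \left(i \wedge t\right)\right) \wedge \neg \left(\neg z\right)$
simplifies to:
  $i \wedge t \wedge z$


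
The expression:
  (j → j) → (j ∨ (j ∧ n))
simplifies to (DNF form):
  j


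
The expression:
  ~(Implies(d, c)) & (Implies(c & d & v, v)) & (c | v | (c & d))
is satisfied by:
  {d: True, v: True, c: False}


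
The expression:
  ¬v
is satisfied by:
  {v: False}


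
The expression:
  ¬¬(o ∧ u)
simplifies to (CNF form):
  o ∧ u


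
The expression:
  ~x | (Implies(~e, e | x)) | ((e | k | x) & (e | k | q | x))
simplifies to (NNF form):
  True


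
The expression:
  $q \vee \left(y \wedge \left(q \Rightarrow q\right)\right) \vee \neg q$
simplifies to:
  $\text{True}$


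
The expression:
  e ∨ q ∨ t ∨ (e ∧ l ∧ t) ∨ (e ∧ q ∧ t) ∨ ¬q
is always true.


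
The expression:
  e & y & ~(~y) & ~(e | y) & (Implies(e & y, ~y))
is never true.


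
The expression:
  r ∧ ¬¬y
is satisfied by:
  {r: True, y: True}


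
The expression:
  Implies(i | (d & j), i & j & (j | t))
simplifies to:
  (i & j) | (~d & ~i) | (~i & ~j)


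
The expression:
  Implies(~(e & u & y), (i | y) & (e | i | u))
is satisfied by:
  {i: True, e: True, u: True, y: True}
  {i: True, e: True, y: True, u: False}
  {i: True, u: True, y: True, e: False}
  {i: True, y: True, u: False, e: False}
  {i: True, u: True, e: True, y: False}
  {i: True, e: True, y: False, u: False}
  {i: True, u: True, y: False, e: False}
  {i: True, y: False, u: False, e: False}
  {e: True, y: True, u: True, i: False}
  {e: True, y: True, u: False, i: False}
  {y: True, u: True, e: False, i: False}


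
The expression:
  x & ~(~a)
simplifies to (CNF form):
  a & x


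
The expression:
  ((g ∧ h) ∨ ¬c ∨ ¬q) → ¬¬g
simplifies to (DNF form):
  g ∨ (c ∧ q)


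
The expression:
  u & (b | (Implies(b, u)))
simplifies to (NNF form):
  u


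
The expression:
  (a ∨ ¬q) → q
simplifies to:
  q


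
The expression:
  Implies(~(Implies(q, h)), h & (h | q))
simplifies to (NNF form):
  h | ~q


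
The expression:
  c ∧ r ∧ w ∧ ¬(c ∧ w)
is never true.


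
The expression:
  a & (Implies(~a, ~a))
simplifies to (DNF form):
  a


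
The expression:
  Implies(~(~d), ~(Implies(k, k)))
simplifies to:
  ~d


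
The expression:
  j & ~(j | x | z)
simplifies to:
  False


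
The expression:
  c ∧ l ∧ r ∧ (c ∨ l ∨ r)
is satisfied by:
  {r: True, c: True, l: True}


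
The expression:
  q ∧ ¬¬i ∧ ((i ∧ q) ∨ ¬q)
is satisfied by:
  {i: True, q: True}


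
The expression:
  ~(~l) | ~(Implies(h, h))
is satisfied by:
  {l: True}


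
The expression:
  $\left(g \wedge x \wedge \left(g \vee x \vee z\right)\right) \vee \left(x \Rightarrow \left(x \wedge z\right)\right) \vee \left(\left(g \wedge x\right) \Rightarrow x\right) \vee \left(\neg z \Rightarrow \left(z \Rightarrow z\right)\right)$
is always true.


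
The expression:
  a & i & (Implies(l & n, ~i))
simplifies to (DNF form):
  (a & i & ~l) | (a & i & ~n)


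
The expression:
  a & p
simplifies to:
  a & p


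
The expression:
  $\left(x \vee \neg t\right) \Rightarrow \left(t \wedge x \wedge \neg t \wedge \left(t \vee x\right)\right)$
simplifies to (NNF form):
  $t \wedge \neg x$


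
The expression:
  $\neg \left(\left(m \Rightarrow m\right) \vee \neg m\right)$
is never true.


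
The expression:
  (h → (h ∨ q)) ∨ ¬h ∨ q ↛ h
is always true.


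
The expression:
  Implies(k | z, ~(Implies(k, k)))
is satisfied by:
  {z: False, k: False}


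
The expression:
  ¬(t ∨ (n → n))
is never true.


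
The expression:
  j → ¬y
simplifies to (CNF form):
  ¬j ∨ ¬y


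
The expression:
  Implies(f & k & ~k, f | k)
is always true.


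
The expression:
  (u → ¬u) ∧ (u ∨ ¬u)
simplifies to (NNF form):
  ¬u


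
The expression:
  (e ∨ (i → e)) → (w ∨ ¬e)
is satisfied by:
  {w: True, e: False}
  {e: False, w: False}
  {e: True, w: True}


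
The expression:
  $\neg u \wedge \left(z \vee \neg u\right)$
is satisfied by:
  {u: False}


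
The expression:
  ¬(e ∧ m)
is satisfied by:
  {m: False, e: False}
  {e: True, m: False}
  {m: True, e: False}


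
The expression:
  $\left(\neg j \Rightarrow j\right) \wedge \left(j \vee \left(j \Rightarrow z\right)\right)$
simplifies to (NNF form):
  $j$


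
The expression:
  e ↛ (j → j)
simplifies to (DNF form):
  False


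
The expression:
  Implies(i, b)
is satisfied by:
  {b: True, i: False}
  {i: False, b: False}
  {i: True, b: True}


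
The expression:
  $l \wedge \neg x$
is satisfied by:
  {l: True, x: False}


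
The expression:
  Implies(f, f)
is always true.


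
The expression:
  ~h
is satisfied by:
  {h: False}


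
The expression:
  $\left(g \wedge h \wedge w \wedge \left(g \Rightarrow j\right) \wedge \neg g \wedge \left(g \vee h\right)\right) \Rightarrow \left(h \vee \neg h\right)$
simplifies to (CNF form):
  $\text{True}$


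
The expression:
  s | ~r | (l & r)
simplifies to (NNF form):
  l | s | ~r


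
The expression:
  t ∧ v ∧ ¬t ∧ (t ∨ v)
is never true.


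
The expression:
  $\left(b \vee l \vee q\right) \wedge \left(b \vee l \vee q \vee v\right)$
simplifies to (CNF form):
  $b \vee l \vee q$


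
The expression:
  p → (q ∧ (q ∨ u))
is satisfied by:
  {q: True, p: False}
  {p: False, q: False}
  {p: True, q: True}


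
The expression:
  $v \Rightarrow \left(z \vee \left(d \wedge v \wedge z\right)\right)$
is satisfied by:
  {z: True, v: False}
  {v: False, z: False}
  {v: True, z: True}


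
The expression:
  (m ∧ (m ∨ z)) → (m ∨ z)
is always true.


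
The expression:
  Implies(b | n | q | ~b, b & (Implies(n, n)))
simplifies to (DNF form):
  b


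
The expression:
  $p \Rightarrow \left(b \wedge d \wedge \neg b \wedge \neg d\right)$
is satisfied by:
  {p: False}


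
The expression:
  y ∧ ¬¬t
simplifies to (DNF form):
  t ∧ y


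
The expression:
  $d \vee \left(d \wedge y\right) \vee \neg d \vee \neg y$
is always true.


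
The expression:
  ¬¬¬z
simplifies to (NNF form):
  ¬z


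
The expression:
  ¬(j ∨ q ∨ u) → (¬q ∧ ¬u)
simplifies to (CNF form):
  True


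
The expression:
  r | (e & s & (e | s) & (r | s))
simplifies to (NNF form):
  r | (e & s)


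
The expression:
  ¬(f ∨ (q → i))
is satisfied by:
  {q: True, i: False, f: False}


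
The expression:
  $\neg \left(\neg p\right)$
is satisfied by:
  {p: True}


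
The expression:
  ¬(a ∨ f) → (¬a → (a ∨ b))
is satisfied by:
  {a: True, b: True, f: True}
  {a: True, b: True, f: False}
  {a: True, f: True, b: False}
  {a: True, f: False, b: False}
  {b: True, f: True, a: False}
  {b: True, f: False, a: False}
  {f: True, b: False, a: False}


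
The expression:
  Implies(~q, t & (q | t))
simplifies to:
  q | t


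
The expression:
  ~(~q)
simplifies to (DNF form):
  q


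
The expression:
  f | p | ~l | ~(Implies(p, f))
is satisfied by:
  {p: True, f: True, l: False}
  {p: True, l: False, f: False}
  {f: True, l: False, p: False}
  {f: False, l: False, p: False}
  {p: True, f: True, l: True}
  {p: True, l: True, f: False}
  {f: True, l: True, p: False}


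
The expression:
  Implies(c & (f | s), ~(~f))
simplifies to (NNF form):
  f | ~c | ~s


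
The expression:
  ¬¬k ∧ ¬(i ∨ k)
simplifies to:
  False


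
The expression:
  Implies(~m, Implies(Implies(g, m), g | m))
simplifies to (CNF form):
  g | m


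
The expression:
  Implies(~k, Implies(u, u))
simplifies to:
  True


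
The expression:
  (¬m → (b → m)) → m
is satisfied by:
  {b: True, m: True}
  {b: True, m: False}
  {m: True, b: False}


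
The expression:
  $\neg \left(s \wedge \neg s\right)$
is always true.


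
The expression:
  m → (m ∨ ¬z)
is always true.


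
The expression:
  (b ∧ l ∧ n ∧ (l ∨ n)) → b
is always true.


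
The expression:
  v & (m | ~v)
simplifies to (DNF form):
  m & v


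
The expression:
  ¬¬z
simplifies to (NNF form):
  z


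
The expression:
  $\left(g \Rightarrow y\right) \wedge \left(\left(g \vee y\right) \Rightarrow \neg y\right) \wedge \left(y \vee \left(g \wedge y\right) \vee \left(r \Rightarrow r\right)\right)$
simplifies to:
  $\neg g \wedge \neg y$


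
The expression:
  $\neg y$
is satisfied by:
  {y: False}


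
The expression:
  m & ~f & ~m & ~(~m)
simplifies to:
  False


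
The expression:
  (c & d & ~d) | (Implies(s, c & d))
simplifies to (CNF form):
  (c | ~s) & (d | ~s)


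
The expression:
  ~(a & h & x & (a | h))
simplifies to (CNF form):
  ~a | ~h | ~x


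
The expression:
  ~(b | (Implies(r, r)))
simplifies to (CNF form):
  False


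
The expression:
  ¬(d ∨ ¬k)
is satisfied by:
  {k: True, d: False}


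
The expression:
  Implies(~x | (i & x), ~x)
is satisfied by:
  {x: False, i: False}
  {i: True, x: False}
  {x: True, i: False}


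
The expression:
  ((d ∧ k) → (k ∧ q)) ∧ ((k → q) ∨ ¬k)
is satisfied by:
  {q: True, k: False}
  {k: False, q: False}
  {k: True, q: True}


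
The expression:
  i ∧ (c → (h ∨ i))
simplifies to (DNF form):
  i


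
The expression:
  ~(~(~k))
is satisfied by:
  {k: False}


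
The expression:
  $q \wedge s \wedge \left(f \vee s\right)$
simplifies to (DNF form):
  $q \wedge s$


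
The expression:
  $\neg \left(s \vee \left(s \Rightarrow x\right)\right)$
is never true.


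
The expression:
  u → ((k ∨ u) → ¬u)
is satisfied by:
  {u: False}


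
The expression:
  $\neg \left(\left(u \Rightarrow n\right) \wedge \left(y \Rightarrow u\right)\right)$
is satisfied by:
  {y: True, u: False, n: False}
  {y: True, n: True, u: False}
  {y: True, u: True, n: False}
  {u: True, n: False, y: False}


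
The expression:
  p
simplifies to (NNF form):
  p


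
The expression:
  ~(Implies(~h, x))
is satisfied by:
  {x: False, h: False}


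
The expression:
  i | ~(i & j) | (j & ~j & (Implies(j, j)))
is always true.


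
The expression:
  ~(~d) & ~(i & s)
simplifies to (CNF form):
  d & (~i | ~s)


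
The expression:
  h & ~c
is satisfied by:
  {h: True, c: False}


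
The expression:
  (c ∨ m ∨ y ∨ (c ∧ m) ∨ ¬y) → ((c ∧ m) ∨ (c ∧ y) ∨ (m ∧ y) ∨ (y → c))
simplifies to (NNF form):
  c ∨ m ∨ ¬y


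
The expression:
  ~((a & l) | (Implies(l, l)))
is never true.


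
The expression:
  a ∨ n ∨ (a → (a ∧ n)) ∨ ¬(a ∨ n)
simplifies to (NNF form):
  True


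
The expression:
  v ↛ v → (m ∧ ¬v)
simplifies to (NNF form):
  True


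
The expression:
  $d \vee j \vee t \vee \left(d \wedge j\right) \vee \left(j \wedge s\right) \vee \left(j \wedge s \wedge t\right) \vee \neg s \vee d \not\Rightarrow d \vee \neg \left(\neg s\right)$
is always true.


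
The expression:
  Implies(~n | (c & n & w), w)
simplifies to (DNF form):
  n | w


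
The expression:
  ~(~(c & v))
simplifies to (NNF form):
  c & v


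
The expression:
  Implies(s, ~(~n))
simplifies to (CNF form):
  n | ~s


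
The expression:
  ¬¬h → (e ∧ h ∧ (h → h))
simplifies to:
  e ∨ ¬h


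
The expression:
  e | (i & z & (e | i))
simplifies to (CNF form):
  (e | i) & (e | z)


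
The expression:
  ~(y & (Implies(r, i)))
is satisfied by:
  {r: True, i: False, y: False}
  {i: False, y: False, r: False}
  {r: True, i: True, y: False}
  {i: True, r: False, y: False}
  {y: True, r: True, i: False}


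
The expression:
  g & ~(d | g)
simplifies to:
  False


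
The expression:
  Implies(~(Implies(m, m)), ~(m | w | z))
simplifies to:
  True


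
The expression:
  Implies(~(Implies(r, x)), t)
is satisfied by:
  {x: True, t: True, r: False}
  {x: True, t: False, r: False}
  {t: True, x: False, r: False}
  {x: False, t: False, r: False}
  {r: True, x: True, t: True}
  {r: True, x: True, t: False}
  {r: True, t: True, x: False}


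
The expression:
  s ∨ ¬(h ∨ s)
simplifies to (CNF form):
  s ∨ ¬h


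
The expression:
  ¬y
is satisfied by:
  {y: False}


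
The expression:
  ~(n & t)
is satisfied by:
  {t: False, n: False}
  {n: True, t: False}
  {t: True, n: False}


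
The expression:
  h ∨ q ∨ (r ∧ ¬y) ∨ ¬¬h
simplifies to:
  h ∨ q ∨ (r ∧ ¬y)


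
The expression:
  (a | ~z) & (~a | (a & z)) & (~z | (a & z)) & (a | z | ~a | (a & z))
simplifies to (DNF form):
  (a & z) | (~a & ~z)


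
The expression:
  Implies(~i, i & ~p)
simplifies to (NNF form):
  i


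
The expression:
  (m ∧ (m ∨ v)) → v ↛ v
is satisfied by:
  {m: False}


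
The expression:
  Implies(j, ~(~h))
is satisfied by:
  {h: True, j: False}
  {j: False, h: False}
  {j: True, h: True}


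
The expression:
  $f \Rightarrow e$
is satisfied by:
  {e: True, f: False}
  {f: False, e: False}
  {f: True, e: True}


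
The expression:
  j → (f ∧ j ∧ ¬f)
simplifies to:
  ¬j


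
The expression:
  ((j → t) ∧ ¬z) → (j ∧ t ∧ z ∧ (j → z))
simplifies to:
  z ∨ (j ∧ ¬t)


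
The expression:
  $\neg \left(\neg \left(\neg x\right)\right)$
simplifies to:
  $\neg x$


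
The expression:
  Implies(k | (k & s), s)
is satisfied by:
  {s: True, k: False}
  {k: False, s: False}
  {k: True, s: True}


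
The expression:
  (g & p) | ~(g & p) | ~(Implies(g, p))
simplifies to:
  True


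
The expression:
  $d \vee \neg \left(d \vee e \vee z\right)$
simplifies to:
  $d \vee \left(\neg e \wedge \neg z\right)$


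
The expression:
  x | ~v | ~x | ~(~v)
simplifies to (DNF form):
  True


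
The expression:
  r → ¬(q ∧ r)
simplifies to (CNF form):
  ¬q ∨ ¬r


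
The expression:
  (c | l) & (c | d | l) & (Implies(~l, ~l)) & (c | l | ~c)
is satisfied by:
  {c: True, l: True}
  {c: True, l: False}
  {l: True, c: False}


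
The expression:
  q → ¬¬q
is always true.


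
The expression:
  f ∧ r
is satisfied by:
  {r: True, f: True}


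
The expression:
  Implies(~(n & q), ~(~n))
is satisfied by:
  {n: True}


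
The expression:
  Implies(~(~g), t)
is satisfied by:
  {t: True, g: False}
  {g: False, t: False}
  {g: True, t: True}


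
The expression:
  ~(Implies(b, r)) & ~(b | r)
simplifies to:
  False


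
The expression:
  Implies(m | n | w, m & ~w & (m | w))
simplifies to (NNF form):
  ~w & (m | ~n)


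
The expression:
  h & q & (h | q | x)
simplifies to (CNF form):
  h & q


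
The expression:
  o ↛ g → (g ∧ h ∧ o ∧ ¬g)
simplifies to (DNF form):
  g ∨ ¬o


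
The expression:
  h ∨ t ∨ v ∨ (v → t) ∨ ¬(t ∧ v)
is always true.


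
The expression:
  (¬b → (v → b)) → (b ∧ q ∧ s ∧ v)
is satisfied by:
  {q: True, s: True, v: True, b: False}
  {q: True, v: True, s: False, b: False}
  {s: True, v: True, q: False, b: False}
  {v: True, q: False, s: False, b: False}
  {b: True, q: True, s: True, v: True}


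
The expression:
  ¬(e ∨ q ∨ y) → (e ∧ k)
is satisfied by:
  {y: True, q: True, e: True}
  {y: True, q: True, e: False}
  {y: True, e: True, q: False}
  {y: True, e: False, q: False}
  {q: True, e: True, y: False}
  {q: True, e: False, y: False}
  {e: True, q: False, y: False}


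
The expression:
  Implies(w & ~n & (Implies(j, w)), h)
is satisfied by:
  {n: True, h: True, w: False}
  {n: True, w: False, h: False}
  {h: True, w: False, n: False}
  {h: False, w: False, n: False}
  {n: True, h: True, w: True}
  {n: True, w: True, h: False}
  {h: True, w: True, n: False}


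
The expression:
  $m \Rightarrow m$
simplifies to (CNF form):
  $\text{True}$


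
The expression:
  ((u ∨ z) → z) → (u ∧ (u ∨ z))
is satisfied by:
  {u: True}


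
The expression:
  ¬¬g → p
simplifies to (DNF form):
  p ∨ ¬g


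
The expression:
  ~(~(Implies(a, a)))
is always true.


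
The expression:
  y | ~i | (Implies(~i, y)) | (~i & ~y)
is always true.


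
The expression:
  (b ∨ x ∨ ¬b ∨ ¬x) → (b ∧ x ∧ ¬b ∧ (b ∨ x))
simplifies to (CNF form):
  False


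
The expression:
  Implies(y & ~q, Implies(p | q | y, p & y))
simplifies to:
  p | q | ~y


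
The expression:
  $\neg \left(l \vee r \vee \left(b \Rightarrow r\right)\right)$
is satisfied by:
  {b: True, l: False, r: False}


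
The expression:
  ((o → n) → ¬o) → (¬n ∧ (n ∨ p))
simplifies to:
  (n ∧ o) ∨ (p ∧ ¬n)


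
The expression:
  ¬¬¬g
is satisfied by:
  {g: False}


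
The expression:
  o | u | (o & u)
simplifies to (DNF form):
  o | u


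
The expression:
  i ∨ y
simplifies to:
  i ∨ y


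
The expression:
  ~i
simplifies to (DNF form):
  ~i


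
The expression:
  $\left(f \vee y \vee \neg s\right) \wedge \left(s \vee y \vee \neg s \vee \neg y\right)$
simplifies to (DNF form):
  $f \vee y \vee \neg s$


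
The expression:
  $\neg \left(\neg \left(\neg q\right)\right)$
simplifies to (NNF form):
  $\neg q$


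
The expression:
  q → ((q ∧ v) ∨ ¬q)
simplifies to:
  v ∨ ¬q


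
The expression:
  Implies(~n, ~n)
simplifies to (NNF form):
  True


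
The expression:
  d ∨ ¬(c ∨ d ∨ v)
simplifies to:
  d ∨ (¬c ∧ ¬v)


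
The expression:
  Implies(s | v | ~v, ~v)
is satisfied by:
  {v: False}


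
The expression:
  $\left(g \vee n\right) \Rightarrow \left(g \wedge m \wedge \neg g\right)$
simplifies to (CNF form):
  $\neg g \wedge \neg n$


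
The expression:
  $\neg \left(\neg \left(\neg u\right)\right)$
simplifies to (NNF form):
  $\neg u$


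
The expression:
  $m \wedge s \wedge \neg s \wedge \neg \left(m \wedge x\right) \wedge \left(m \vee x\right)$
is never true.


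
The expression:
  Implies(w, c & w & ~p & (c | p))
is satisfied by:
  {c: True, p: False, w: False}
  {p: False, w: False, c: False}
  {c: True, p: True, w: False}
  {p: True, c: False, w: False}
  {w: True, c: True, p: False}


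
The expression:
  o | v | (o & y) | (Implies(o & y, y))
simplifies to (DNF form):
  True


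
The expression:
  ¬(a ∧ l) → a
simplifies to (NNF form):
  a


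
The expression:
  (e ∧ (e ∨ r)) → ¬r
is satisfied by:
  {e: False, r: False}
  {r: True, e: False}
  {e: True, r: False}


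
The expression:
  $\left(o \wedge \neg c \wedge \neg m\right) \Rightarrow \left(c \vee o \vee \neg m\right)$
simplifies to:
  $\text{True}$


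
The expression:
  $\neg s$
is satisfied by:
  {s: False}


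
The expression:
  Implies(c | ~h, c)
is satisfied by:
  {c: True, h: True}
  {c: True, h: False}
  {h: True, c: False}


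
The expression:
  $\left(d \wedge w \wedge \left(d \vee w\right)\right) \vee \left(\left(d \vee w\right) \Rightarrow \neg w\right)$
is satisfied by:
  {d: True, w: False}
  {w: False, d: False}
  {w: True, d: True}


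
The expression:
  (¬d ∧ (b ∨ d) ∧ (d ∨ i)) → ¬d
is always true.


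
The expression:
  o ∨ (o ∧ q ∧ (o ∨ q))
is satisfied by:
  {o: True}


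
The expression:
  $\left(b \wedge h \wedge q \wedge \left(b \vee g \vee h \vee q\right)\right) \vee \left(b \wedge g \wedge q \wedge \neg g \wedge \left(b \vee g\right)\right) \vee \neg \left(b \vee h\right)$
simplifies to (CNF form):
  $\left(b \vee \neg h\right) \wedge \left(h \vee \neg b\right) \wedge \left(q \vee \neg h\right)$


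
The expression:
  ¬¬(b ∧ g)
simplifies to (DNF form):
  b ∧ g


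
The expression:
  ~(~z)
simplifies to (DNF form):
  z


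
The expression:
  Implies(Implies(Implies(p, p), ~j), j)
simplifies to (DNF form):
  j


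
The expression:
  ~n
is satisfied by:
  {n: False}


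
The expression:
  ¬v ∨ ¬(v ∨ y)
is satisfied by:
  {v: False}


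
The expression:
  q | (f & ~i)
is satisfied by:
  {q: True, f: True, i: False}
  {q: True, i: False, f: False}
  {q: True, f: True, i: True}
  {q: True, i: True, f: False}
  {f: True, i: False, q: False}


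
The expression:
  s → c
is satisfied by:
  {c: True, s: False}
  {s: False, c: False}
  {s: True, c: True}


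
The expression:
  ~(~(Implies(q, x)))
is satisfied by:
  {x: True, q: False}
  {q: False, x: False}
  {q: True, x: True}


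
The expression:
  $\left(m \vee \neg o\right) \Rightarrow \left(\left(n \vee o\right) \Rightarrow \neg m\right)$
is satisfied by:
  {n: False, m: False, o: False}
  {o: True, n: False, m: False}
  {n: True, o: False, m: False}
  {o: True, n: True, m: False}
  {m: True, o: False, n: False}


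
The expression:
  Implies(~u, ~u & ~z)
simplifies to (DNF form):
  u | ~z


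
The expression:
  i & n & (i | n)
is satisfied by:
  {i: True, n: True}


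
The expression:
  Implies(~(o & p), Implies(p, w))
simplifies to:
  o | w | ~p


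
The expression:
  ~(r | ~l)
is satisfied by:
  {l: True, r: False}


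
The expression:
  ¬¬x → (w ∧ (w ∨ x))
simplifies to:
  w ∨ ¬x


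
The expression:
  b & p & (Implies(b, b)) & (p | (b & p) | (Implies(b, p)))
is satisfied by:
  {p: True, b: True}


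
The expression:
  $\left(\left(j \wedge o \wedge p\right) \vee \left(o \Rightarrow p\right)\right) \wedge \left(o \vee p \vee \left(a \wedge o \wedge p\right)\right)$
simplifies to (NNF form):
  $p$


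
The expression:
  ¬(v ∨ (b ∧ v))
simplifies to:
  ¬v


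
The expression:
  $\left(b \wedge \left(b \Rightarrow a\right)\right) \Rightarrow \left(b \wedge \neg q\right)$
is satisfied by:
  {q: False, a: False, b: False}
  {b: True, q: False, a: False}
  {a: True, q: False, b: False}
  {b: True, a: True, q: False}
  {q: True, b: False, a: False}
  {b: True, q: True, a: False}
  {a: True, q: True, b: False}


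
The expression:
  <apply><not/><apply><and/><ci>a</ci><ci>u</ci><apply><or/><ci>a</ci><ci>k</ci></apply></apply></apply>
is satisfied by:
  {u: False, a: False}
  {a: True, u: False}
  {u: True, a: False}


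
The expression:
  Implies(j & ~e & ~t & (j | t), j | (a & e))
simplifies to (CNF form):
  True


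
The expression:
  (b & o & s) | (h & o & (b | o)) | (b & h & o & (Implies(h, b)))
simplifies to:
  o & (b | h) & (h | s)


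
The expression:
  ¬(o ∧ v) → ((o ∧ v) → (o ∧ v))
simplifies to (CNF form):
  True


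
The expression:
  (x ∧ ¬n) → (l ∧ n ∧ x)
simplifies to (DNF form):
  n ∨ ¬x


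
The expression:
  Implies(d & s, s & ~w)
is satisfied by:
  {s: False, d: False, w: False}
  {w: True, s: False, d: False}
  {d: True, s: False, w: False}
  {w: True, d: True, s: False}
  {s: True, w: False, d: False}
  {w: True, s: True, d: False}
  {d: True, s: True, w: False}


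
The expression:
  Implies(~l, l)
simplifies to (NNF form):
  l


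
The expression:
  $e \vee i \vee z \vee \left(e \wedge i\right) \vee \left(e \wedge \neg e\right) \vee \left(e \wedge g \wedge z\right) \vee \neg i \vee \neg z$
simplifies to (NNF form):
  $\text{True}$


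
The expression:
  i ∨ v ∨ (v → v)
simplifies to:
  True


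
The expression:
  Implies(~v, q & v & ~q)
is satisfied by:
  {v: True}


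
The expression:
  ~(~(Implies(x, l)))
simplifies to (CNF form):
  l | ~x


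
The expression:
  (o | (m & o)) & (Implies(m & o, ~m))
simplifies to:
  o & ~m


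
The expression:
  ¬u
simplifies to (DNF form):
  ¬u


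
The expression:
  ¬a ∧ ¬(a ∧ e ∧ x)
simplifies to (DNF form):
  ¬a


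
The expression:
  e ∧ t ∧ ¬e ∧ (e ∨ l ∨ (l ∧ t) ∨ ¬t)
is never true.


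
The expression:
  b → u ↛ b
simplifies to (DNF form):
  ¬b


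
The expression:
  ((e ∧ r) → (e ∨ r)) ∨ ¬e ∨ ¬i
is always true.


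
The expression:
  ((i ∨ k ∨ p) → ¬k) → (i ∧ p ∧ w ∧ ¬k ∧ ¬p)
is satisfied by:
  {k: True}


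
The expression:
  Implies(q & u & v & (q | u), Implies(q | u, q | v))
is always true.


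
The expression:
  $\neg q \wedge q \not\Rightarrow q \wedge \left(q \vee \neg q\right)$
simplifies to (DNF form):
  $\text{False}$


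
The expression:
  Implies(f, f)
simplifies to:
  True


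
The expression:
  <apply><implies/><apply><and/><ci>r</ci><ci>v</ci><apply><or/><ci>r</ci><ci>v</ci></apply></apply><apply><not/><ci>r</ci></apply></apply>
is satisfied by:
  {v: False, r: False}
  {r: True, v: False}
  {v: True, r: False}


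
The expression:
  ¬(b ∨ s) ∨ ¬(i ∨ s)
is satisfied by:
  {b: False, s: False, i: False}
  {i: True, b: False, s: False}
  {b: True, i: False, s: False}


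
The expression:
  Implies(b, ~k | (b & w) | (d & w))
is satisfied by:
  {w: True, k: False, b: False}
  {k: False, b: False, w: False}
  {w: True, b: True, k: False}
  {b: True, k: False, w: False}
  {w: True, k: True, b: False}
  {k: True, w: False, b: False}
  {w: True, b: True, k: True}


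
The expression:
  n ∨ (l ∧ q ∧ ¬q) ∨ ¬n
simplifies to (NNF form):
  True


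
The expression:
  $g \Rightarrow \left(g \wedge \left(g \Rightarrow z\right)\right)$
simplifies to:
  $z \vee \neg g$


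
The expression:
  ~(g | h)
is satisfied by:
  {g: False, h: False}


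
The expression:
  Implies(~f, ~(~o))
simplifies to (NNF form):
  f | o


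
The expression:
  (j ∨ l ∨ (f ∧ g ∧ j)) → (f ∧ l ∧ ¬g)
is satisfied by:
  {f: True, j: False, l: False, g: False}
  {f: False, j: False, l: False, g: False}
  {g: True, f: True, j: False, l: False}
  {g: True, f: False, j: False, l: False}
  {j: False, l: True, f: True, g: False}
  {l: True, j: True, f: True, g: False}


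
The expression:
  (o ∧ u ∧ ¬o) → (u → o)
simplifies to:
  True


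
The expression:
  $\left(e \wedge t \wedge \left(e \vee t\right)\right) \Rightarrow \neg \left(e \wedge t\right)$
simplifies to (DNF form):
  $\neg e \vee \neg t$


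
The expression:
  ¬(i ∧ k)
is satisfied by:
  {k: False, i: False}
  {i: True, k: False}
  {k: True, i: False}


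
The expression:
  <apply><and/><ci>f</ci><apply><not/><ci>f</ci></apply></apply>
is never true.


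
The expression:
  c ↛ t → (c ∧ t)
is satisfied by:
  {t: True, c: False}
  {c: False, t: False}
  {c: True, t: True}


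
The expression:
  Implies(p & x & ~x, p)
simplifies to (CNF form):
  True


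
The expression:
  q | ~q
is always true.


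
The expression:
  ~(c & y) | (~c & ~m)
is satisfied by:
  {c: False, y: False}
  {y: True, c: False}
  {c: True, y: False}


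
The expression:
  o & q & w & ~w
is never true.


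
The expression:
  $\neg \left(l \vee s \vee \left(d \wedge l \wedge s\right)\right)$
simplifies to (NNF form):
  $\neg l \wedge \neg s$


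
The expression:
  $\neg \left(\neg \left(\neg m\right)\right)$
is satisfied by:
  {m: False}


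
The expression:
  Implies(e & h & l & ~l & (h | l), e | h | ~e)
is always true.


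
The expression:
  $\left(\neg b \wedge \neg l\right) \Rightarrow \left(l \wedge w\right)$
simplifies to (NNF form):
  $b \vee l$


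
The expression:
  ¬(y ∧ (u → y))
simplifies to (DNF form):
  ¬y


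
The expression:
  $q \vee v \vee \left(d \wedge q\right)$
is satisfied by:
  {q: True, v: True}
  {q: True, v: False}
  {v: True, q: False}


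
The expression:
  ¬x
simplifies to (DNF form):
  ¬x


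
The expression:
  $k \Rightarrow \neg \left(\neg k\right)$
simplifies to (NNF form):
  $\text{True}$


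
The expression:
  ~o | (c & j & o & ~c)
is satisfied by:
  {o: False}


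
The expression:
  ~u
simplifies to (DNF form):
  ~u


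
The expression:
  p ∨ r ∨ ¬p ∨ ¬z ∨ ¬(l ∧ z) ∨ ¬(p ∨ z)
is always true.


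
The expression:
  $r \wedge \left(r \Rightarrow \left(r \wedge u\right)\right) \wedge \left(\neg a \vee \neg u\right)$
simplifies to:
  $r \wedge u \wedge \neg a$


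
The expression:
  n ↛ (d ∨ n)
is never true.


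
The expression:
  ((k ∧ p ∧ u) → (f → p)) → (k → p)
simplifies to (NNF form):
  p ∨ ¬k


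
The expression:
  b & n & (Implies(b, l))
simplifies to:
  b & l & n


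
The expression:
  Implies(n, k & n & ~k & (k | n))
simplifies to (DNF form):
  ~n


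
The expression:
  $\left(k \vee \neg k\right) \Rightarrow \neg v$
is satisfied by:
  {v: False}


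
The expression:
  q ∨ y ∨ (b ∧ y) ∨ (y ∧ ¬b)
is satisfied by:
  {y: True, q: True}
  {y: True, q: False}
  {q: True, y: False}


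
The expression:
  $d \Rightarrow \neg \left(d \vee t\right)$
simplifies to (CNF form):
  $\neg d$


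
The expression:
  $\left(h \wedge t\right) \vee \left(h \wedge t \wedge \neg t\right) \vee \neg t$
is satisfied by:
  {h: True, t: False}
  {t: False, h: False}
  {t: True, h: True}


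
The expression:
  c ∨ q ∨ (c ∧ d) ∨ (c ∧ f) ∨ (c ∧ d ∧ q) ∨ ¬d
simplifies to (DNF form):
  c ∨ q ∨ ¬d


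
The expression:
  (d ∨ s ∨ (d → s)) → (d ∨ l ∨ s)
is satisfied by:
  {d: True, l: True, s: True}
  {d: True, l: True, s: False}
  {d: True, s: True, l: False}
  {d: True, s: False, l: False}
  {l: True, s: True, d: False}
  {l: True, s: False, d: False}
  {s: True, l: False, d: False}


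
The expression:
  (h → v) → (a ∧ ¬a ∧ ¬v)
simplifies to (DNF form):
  h ∧ ¬v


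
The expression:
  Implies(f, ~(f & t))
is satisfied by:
  {t: False, f: False}
  {f: True, t: False}
  {t: True, f: False}


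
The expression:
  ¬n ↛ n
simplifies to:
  True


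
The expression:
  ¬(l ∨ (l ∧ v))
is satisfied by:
  {l: False}


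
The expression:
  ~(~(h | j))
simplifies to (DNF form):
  h | j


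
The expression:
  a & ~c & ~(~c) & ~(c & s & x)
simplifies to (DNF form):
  False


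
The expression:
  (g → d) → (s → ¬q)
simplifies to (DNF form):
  (g ∧ ¬d) ∨ ¬q ∨ ¬s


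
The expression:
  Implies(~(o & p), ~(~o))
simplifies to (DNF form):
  o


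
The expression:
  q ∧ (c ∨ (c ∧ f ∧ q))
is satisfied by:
  {c: True, q: True}


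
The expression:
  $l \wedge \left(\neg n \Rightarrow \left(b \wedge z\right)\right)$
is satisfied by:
  {n: True, z: True, b: True, l: True}
  {n: True, z: True, l: True, b: False}
  {n: True, b: True, l: True, z: False}
  {n: True, l: True, b: False, z: False}
  {z: True, b: True, l: True, n: False}


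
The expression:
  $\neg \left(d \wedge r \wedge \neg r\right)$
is always true.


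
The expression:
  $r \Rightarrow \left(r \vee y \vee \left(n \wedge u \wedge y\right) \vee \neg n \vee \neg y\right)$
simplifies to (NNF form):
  $\text{True}$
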